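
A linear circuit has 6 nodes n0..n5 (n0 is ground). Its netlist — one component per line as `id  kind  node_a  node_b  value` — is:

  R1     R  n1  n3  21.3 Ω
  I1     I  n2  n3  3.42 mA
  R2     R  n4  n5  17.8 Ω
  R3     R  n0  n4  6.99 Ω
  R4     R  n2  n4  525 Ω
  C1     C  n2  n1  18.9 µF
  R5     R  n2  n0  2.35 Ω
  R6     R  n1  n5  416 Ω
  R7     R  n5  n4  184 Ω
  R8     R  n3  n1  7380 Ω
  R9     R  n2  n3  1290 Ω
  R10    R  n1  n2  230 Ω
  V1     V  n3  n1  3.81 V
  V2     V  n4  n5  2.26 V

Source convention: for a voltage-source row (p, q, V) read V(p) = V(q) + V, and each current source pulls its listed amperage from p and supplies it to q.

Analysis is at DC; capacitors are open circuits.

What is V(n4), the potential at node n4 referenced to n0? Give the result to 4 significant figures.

0.02603 V

Element admittances at DC:
  Y(R1) = 0.04695 S between n1,n3
  I1: injects 0.00342 A into n3 (from n2)
  Y(R2) = 0.05618 S between n4,n5
  Y(R3) = 0.1431 S between n0,n4
  Y(R4) = 0.001905 S between n2,n4
  Y(C1) = 0.000 S between n2,n1
  Y(R5) = 0.4255 S between n2,n0
  Y(R6) = 0.002404 S between n1,n5
  Y(R7) = 0.005435 S between n5,n4
  Y(R8) = 0.0001355 S between n3,n1
  Y(R9) = 0.0007752 S between n2,n3
  Y(R10) = 0.004348 S between n1,n2
  V1: constraint V(n3)−V(n1) = 3.81
  V2: constraint V(n4)−V(n5) = 2.26
Assemble and solve the 7×7 MNA system:
  V(n1)=-0.6574  V(n2)=-0.008750  V(n3)=3.153  V(n4)=0.02603  V(n5)=-2.234
  i(V1)=-0.1784  i(V2)=-0.1430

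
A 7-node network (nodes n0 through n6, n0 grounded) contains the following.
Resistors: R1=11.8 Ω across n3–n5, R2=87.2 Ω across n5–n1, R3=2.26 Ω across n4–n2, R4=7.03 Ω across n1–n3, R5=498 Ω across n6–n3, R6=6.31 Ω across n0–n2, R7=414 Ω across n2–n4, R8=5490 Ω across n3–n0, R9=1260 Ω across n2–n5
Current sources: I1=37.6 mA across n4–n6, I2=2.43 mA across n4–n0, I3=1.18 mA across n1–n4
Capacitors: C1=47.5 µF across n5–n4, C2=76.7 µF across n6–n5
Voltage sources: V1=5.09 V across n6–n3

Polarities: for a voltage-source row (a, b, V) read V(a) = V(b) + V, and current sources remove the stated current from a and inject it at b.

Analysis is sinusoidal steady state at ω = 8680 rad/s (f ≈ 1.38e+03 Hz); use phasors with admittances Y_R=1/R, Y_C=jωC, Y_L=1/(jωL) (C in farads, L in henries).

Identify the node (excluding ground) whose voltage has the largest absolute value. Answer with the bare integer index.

3

Element admittances at ω=8680 rad/s:
  Y(R1) = 0.08475+0.000j S between n3,n5
  I1: injects 0.0376 A into n6 (from n4)
  Y(C1) = 0.000+0.4123j S between n5,n4
  Y(R2) = 0.01147+0.000j S between n5,n1
  Y(R3) = 0.4425+0.000j S between n4,n2
  Y(C2) = 0.000+0.6658j S between n6,n5
  Y(R4) = 0.1422+0.000j S between n1,n3
  Y(R5) = 0.002008+0.000j S between n6,n3
  Y(R6) = 0.1585+0.000j S between n0,n2
  Y(R7) = 0.002415+0.000j S between n2,n4
  Y(R8) = 0.0001821+0.000j S between n3,n0
  Y(R9) = 0.0007937+0.000j S between n2,n5
  I2: injects 0.00243 A into n0 (from n4)
  I3: injects 0.00118 A into n4 (from n1)
  V1: constraint V(n6)−V(n3) = 5.09
Assemble and solve the 7×7 MNA system:
  V(n1)=-4.628-0.8011j  V(n2)=-0.009596+0.0009867j  V(n3)=-4.992-0.8585j  V(n4)=-0.01301+0.001499j  V(n5)=-0.01246-0.08905j  V(n6)=0.09799-0.8585j
  i(V1)=-0.4849-0.07353j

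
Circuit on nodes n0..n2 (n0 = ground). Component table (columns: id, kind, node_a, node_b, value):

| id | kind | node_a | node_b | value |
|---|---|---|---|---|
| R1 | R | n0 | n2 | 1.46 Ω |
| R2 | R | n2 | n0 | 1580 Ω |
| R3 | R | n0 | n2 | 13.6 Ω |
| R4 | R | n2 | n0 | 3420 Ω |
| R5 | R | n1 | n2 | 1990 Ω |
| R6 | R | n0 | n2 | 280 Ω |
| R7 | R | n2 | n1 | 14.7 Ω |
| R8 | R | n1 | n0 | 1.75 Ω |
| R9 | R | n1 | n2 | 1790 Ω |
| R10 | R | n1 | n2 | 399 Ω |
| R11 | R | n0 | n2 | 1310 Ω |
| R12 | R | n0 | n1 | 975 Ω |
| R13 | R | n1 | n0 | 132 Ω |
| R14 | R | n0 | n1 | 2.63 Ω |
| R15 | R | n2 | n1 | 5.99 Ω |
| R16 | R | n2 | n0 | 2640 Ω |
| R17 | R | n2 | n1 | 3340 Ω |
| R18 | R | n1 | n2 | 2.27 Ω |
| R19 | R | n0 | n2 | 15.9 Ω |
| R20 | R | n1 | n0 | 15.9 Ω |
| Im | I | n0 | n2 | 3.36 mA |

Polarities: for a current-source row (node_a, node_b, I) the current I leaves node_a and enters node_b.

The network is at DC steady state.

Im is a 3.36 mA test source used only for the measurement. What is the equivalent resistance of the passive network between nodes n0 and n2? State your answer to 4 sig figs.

MNA unknowns: 2 node voltages V₁..V_2
R1: Y=0.6849 on G[0,2]
R2: Y=0.0006329 on G[2,0]
R3: Y=0.07353 on G[0,2]
R4: Y=0.0002924 on G[2,0]
R5: Y=0.0005025 on G[1,2]
R6: Y=0.003571 on G[0,2]
R7: Y=0.06803 on G[2,1]
R8: Y=0.5714 on G[1,0]
R9: Y=0.0005587 on G[1,2]
R10: Y=0.002506 on G[1,2]
R11: Y=0.0007634 on G[0,2]
R12: Y=0.001026 on G[0,1]
R13: Y=0.007576 on G[1,0]
R14: Y=0.3802 on G[0,1]
R15: Y=0.1669 on G[2,1]
R16: Y=0.0003788 on G[2,0]
R17: Y=0.0002994 on G[2,1]
R18: Y=0.4405 on G[1,2]
R19: Y=0.06289 on G[0,2]
R20: Y=0.06289 on G[1,0]
Im: z[0]−=0.00336, z[2]+=0.00336
solve → V1=0.001085, V2=0.002720

R_eq = 0.8095 Ω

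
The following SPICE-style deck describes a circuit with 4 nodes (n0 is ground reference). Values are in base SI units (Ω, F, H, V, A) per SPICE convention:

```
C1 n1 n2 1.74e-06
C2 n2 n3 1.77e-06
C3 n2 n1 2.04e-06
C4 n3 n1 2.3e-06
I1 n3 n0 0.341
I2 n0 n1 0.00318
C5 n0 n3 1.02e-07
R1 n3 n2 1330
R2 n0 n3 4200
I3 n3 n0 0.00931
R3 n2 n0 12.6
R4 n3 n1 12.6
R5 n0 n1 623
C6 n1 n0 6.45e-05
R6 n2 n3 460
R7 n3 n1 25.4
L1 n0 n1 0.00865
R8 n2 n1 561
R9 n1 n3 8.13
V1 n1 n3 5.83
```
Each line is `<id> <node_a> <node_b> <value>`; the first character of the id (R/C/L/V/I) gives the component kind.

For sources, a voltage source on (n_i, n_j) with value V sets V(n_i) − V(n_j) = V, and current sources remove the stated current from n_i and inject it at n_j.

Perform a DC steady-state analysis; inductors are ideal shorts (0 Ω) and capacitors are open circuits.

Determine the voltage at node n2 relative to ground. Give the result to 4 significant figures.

-0.2029 V

Element admittances at DC:
  Y(C1) = 0.000 S between n1,n2
  Y(C2) = 0.000 S between n2,n3
  Y(C3) = 0.000 S between n2,n1
  Y(C4) = 0.000 S between n3,n1
  I1: injects 0.341 A into n0 (from n3)
  I2: injects 0.00318 A into n1 (from n0)
  Y(C5) = 0.000 S between n0,n3
  Y(R1) = 0.0007519 S between n3,n2
  Y(R2) = 0.0002381 S between n0,n3
  I3: injects 0.00931 A into n0 (from n3)
  Y(R3) = 0.07937 S between n2,n0
  Y(R4) = 0.07937 S between n3,n1
  Y(R5) = 0.001605 S between n0,n1
  Y(C6) = 0.000 S between n1,n0
  Y(R6) = 0.002174 S between n2,n3
  Y(R7) = 0.03937 S between n3,n1
  L1: short n0↔n1 (DC inductor)
  Y(R8) = 0.001783 S between n2,n1
  Y(R9) = 0.1230 S between n1,n3
  V1: constraint V(n1)−V(n3) = 5.83
Assemble and solve the 5×5 MNA system:
  V(n1)=0.000  V(n2)=-0.2029  V(n3)=-5.830
  i(L1)=0.3296  i(V1)=-1.077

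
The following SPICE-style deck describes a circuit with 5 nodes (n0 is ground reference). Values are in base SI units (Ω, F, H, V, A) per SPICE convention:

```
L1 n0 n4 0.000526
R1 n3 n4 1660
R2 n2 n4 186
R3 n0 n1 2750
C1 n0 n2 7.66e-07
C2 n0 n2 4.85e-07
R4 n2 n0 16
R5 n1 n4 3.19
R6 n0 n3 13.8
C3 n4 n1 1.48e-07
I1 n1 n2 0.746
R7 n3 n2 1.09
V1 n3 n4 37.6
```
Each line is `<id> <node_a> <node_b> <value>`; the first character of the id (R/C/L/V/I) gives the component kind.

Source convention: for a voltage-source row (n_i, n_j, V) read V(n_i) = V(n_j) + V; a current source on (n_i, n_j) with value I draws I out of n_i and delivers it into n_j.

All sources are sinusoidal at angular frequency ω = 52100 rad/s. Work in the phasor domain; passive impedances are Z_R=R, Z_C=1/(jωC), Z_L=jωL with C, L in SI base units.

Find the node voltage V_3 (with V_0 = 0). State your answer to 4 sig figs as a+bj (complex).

-1.698-10.15j V

Apply KCL at each of the 4 non-ground nodes and solve the resulting linear system.
Node n1: branches {R3, R5, C3, I1} → V_1 = -41.63-10.08j
Node n2: branches {R2, C1, C2, R4, I1, R7} → V_2 = -1.660-9.392j
Node n3: branches {R1, R6, R7, V1} → V_3 = -1.698-10.15j
Node n4: branches {L1, R1, R2, R5, C3, V1} → V_4 = -39.30-10.15j
Source currents: i(V1)=0.1357+1.426j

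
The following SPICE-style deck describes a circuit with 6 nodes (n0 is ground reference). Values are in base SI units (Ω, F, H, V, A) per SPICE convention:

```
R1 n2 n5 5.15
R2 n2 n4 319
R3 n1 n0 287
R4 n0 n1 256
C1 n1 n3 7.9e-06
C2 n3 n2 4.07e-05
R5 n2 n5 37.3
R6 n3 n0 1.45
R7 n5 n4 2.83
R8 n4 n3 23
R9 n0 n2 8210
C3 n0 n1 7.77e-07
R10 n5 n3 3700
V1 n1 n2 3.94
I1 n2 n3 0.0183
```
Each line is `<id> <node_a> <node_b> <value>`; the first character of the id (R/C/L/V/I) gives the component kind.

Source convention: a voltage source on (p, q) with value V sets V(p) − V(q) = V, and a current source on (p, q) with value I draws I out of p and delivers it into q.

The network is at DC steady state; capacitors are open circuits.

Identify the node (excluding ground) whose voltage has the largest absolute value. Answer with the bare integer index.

MNA unknowns: 5 node voltages V₁..V_5 plus 1 source current (V1)
R1: Y=0.1942 on G[2,5]
R2: Y=0.003135 on G[2,4]
R3: Y=0.003484 on G[1,0]
R4: Y=0.003906 on G[0,1]
C1: Y=0.000 on G[1,3]
C2: Y=0.000 on G[3,2]
R5: Y=0.02681 on G[2,5]
R6: Y=0.6897 on G[3,0]
R7: Y=0.3534 on G[5,4]
R8: Y=0.04348 on G[4,3]
R9: Y=0.0001218 on G[0,2]
C3: Y=0.000 on G[0,1]
R10: Y=0.0002703 on G[5,3]
V1: row V1−V2=3.94, i_V1 at 1,2
I1: z[2]−=0.0183, z[3]+=0.0183
solve → V1=2.755, V2=-1.185, V3=-0.02931, V4=-0.9090, V5=-1.015
aux → i_V1=-0.02036

1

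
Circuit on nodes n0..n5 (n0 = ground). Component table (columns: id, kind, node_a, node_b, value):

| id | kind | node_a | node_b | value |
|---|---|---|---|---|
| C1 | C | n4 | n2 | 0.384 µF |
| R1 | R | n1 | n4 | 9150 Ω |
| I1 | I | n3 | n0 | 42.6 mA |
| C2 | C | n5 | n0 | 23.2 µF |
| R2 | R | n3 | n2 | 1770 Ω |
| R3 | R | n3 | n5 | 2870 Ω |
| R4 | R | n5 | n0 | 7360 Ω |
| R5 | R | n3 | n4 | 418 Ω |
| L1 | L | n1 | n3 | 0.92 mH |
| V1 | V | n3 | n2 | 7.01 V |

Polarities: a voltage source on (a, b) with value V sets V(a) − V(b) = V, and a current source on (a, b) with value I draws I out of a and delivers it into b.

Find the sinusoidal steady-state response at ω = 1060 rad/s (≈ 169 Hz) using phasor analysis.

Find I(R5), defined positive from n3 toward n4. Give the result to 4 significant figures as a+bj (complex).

Apply KCL at each of the 5 non-ground nodes and solve the resulting linear system.
Node n1: branches {R1, L1} → V_1 = -122.3+1.732j
Node n2: branches {C1, R2, V1} → V_2 = -129.3+1.732j
Node n3: branches {I1, R2, R3, R5, L1, V1} → V_3 = -122.3+1.732j
Node n4: branches {C1, R1, R5} → V_4 = -122.5+0.6210j
Node n5: branches {C2, R3, R4} → V_5 = -0.009570+1.732j
Source currents: i(V1)=-0.004413-0.002780j

0.0004325+0.002658j A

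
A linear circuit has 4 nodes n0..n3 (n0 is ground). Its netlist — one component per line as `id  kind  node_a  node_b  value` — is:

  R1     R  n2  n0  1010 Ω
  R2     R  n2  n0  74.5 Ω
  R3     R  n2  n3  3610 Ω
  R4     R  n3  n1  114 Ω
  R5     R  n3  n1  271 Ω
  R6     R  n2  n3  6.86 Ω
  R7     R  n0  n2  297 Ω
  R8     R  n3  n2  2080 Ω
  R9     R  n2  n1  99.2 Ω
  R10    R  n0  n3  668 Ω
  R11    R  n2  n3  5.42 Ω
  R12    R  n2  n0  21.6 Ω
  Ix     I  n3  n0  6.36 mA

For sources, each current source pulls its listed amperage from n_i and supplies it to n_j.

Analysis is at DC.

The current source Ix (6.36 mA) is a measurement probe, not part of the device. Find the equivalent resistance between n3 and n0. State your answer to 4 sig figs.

Element admittances at DC:
  Y(R1) = 0.0009901 S between n2,n0
  Y(R2) = 0.01342 S between n2,n0
  Y(R3) = 0.0002770 S between n2,n3
  Y(R4) = 0.008772 S between n3,n1
  Y(R5) = 0.003690 S between n3,n1
  Y(R6) = 0.1458 S between n2,n3
  Y(R7) = 0.003367 S between n0,n2
  Y(R8) = 0.0004808 S between n3,n2
  Y(R9) = 0.01008 S between n2,n1
  Y(R10) = 0.001497 S between n0,n3
  Y(R11) = 0.1845 S between n2,n3
  Y(R12) = 0.04630 S between n2,n0
  Ix: injects 0.00636 A into n0 (from n3)
Assemble and solve the 3×3 MNA system:
  V(n1)=-0.1067  V(n2)=-0.09657  V(n3)=-0.1150

R_eq = 18.07 Ω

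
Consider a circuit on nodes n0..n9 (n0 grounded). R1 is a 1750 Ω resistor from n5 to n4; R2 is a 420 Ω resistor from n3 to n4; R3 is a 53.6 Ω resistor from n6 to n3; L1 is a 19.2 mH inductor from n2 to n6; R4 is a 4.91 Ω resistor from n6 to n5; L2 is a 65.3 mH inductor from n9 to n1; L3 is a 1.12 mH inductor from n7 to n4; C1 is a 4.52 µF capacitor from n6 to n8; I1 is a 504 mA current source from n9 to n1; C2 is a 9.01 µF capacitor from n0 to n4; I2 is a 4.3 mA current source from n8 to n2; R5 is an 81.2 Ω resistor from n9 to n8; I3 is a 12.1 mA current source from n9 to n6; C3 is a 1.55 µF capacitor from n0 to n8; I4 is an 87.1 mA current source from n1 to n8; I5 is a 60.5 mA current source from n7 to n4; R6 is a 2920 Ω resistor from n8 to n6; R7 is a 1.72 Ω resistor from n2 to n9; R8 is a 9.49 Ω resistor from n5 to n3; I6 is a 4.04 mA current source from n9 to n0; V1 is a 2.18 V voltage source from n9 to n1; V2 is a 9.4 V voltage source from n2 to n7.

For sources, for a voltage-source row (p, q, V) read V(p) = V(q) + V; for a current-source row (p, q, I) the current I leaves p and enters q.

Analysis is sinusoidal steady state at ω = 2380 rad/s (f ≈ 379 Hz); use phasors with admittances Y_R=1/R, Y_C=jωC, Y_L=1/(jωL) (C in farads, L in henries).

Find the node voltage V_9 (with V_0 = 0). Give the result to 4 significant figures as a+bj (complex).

Apply KCL at each of the 9 non-ground nodes and solve the resulting linear system.
Node n1: branches {L2, I1, I4, V1} → V_1 = 5.647+0.3625j
Node n2: branches {L1, I2, R7, V2} → V_2 = 7.983+0.4340j
Node n3: branches {R2, R3, R8} → V_3 = 7.536+2.427j
Node n4: branches {R1, R2, L3, C2, I5} → V_4 = -1.517+0.7072j
Node n5: branches {R1, R4, R8} → V_5 = 7.694+2.457j
Node n6: branches {R3, L1, R4, C1, I3, R6} → V_6 = 7.802+2.478j
Node n7: branches {L3, I5, V2} → V_7 = -1.417+0.4340j
Node n8: branches {C1, I2, R5, C3, I4, R6} → V_8 = 8.819-3.016j
Node n9: branches {L2, I1, R5, I3, R7, I6, V1} → V_9 = 7.827+0.3625j
Source currents: i(V1)=-0.4169+0.01403j, i(V2)=-0.04199-0.03763j

7.827+0.3625j V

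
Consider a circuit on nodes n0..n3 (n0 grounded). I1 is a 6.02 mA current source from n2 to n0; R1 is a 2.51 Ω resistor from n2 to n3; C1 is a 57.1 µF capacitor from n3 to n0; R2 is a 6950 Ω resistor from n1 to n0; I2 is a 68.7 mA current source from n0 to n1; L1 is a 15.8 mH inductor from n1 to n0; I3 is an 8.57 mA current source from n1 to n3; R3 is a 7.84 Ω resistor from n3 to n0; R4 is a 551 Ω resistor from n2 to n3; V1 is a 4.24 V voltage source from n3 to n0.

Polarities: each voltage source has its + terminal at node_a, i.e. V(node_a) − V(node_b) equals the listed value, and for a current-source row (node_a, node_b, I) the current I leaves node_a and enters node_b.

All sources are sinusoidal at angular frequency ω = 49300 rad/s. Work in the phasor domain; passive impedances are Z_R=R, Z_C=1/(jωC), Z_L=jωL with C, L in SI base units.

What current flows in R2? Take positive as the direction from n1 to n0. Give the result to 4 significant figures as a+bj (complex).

MNA unknowns: 3 node voltages V₁..V_3 plus 1 source current (V1)
I1: z[2]−=0.00602, z[0]+=0.00602
R1: Y=0.3984+0.000j on G[2,3]
C1: Y=0.000+2.815j on G[3,0]
R2: Y=0.0001439+0.000j on G[1,0]
I2: z[0]−=0.0687, z[1]+=0.0687
L1: Y=0.000-0.001284j on G[1,0]
I3: z[1]−=0.00857, z[3]+=0.00857
R3: Y=0.1276+0.000j on G[3,0]
R4: Y=0.001815+0.000j on G[2,3]
V1: row V3−V0=4.24, i_V1 at 3,0
solve → V1=5.184+46.26j, V2=4.225+0.000j, V3=4.240+0.000j
aux → i_V1=-0.5383-11.94j

0.0007459+0.006656j A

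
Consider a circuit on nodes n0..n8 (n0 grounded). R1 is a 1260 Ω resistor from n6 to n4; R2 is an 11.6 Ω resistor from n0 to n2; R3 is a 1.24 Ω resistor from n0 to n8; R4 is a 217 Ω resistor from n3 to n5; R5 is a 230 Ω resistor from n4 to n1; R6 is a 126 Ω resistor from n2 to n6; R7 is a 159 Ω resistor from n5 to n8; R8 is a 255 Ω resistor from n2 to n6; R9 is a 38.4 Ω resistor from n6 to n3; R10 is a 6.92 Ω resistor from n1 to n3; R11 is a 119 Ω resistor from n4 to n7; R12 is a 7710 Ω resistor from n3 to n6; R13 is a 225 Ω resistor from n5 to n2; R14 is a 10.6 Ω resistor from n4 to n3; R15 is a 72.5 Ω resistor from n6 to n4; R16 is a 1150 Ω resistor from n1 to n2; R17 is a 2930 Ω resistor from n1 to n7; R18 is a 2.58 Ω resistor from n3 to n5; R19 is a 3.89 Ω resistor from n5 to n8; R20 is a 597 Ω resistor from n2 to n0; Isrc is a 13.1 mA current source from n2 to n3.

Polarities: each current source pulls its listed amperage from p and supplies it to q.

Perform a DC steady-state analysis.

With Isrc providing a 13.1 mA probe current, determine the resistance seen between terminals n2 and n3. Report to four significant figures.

R_eq = 15.16 Ω

Apply KCL at each of the 8 non-ground nodes and solve the resulting linear system.
Node n1: branches {R5, R10, R16, R17} → V_1 = 0.07925
Node n2: branches {R2, R6, R8, R13, R16, R20, Isrc} → V_2 = -0.1180
Node n3: branches {R4, R9, R10, R12, R14, R18, Isrc} → V_3 = 0.08059
Node n4: branches {R1, R5, R11, R14, R15} → V_4 = 0.07457
Node n5: branches {R4, R7, R13, R18, R19} → V_5 = 0.05222
Node n6: branches {R1, R6, R8, R9, R12, R15} → V_6 = 0.03417
Node n7: branches {R11, R17} → V_7 = 0.07476
Node n8: branches {R3, R7, R19} → V_8 = 0.01286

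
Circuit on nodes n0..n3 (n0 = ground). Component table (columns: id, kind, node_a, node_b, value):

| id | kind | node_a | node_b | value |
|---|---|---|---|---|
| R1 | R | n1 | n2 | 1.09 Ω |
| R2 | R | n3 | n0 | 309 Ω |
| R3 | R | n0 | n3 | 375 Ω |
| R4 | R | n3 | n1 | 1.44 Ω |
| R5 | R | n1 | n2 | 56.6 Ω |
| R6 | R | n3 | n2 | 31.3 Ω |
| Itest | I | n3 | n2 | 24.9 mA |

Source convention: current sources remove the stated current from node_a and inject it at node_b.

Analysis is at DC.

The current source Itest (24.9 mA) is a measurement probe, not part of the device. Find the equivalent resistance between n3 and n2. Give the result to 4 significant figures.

R_eq = 2.323 Ω

Element admittances at DC:
  Y(R1) = 0.9174 S between n1,n2
  Y(R2) = 0.003236 S between n3,n0
  Y(R3) = 0.002667 S between n0,n3
  Y(R4) = 0.6944 S between n3,n1
  Y(R5) = 0.01767 S between n1,n2
  Y(R6) = 0.03195 S between n3,n2
  Itest: injects 0.0249 A into n2 (from n3)
Assemble and solve the 3×3 MNA system:
  V(n1)=0.03319  V(n2)=0.05785  V(n3)=0.000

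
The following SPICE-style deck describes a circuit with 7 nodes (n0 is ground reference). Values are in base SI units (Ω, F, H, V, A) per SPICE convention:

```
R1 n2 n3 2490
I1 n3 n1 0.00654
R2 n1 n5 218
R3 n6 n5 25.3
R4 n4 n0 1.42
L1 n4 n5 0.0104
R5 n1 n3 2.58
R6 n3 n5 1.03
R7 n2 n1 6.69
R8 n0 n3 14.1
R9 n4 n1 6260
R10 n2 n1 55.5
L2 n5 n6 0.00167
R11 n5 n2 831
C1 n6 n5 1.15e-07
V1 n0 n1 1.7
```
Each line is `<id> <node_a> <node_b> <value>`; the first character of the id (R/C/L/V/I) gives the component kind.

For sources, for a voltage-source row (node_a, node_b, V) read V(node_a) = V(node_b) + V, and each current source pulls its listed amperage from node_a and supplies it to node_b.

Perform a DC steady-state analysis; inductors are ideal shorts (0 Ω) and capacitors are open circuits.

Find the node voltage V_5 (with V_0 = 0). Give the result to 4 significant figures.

-0.4526 V

Element admittances at DC:
  Y(R1) = 0.0004016 S between n2,n3
  I1: injects 0.00654 A into n1 (from n3)
  Y(R2) = 0.004587 S between n1,n5
  Y(R3) = 0.03953 S between n6,n5
  Y(R4) = 0.7042 S between n4,n0
  L1: short n4↔n5 (DC inductor)
  Y(R5) = 0.3876 S between n1,n3
  Y(R6) = 0.9709 S between n3,n5
  Y(R7) = 0.1495 S between n2,n1
  Y(R8) = 0.07092 S between n0,n3
  Y(R9) = 0.0001597 S between n4,n1
  Y(R10) = 0.01802 S between n2,n1
  L2: short n5↔n6 (DC inductor)
  Y(R11) = 0.001203 S between n5,n2
  Y(C1) = 0.000 S between n6,n5
  V1: constraint V(n0)−V(n1) = 1.7
Assemble and solve the 9×9 MNA system:
  V(n1)=-1.700  V(n2)=-1.689  V(n3)=-0.7732  V(n4)=-0.4526  V(n5)=-0.4526  V(n6)=-0.4526
  i(L1)=0.3185  i(L2)=0.000  i(V1)=-0.3735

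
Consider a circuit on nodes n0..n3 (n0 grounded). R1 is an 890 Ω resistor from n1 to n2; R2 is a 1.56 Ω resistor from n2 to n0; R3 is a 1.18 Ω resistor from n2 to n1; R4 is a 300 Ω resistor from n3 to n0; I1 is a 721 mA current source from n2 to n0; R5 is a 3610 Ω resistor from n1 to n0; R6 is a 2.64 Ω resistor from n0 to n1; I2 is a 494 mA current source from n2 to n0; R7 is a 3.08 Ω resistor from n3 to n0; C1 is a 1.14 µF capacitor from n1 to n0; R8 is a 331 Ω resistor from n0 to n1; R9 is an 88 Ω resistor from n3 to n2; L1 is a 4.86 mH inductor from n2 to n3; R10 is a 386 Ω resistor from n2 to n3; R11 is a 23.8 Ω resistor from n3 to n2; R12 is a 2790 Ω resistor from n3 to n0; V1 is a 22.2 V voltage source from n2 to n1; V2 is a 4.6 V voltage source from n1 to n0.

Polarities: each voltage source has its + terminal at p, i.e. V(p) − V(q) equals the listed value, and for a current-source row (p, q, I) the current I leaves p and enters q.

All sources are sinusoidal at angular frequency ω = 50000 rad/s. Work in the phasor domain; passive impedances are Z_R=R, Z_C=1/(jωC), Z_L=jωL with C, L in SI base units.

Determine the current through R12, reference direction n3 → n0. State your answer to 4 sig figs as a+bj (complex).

0.001400-8.786e-05j A

MNA unknowns: 3 node voltages V₁..V_3 plus 2 source currents (V1, V2)
R1: Y=0.001124+0.000j on G[1,2]
R2: Y=0.6410+0.000j on G[2,0]
R3: Y=0.8475+0.000j on G[2,1]
R4: Y=0.003333+0.000j on G[3,0]
I1: z[2]−=0.721, z[0]+=0.721
R5: Y=0.0002770+0.000j on G[1,0]
R6: Y=0.3788+0.000j on G[0,1]
I2: z[2]−=0.494, z[0]+=0.494
R7: Y=0.3247+0.000j on G[3,0]
C1: Y=0.000+0.05700j on G[1,0]
R8: Y=0.003021+0.000j on G[0,1]
R9: Y=0.01136+0.000j on G[3,2]
L1: Y=0.000-0.004115j on G[2,3]
R10: Y=0.002591+0.000j on G[2,3]
R11: Y=0.04202+0.000j on G[3,2]
R12: Y=0.0003584+0.000j on G[3,0]
V1: row V2−V1=22.2, i_V1 at 2,1
V2: row V1−V0=4.6, i_V2 at 1,0
solve → V1=4.600+0.000j, V2=26.80+0.000j, V3=3.906-0.2451j
aux → i_V1=-38.52+0.08050j, i_V2=-21.43-0.1817j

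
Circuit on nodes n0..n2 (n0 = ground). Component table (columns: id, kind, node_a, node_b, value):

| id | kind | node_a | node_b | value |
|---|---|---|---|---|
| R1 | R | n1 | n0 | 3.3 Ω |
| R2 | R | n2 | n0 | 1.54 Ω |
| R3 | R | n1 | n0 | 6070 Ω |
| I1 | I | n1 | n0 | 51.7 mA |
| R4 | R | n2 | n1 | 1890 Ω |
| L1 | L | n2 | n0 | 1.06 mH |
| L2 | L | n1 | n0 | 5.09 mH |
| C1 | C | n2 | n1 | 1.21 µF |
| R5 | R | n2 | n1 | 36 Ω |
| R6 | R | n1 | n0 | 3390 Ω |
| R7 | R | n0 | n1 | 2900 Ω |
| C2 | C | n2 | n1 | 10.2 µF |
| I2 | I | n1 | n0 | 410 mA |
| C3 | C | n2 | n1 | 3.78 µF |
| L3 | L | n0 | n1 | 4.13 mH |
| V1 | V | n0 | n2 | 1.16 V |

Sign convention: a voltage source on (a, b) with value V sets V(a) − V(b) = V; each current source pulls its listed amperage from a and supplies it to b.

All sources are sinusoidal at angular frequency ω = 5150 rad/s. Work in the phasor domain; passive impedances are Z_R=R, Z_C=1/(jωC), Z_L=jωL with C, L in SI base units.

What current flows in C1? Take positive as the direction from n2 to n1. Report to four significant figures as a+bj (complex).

-0.001895+0.002010j A

Apply KCL at each of the 2 non-ground nodes and solve the resulting linear system.
Node n1: branches {R1, R3, I1, R4, L2, C1, R5, R6, R7, C2, I2, C3, L3} → V_1 = -1.483-0.3042j
Node n2: branches {R2, R4, L1, C1, R5, C2, C3, V1} → V_2 = -1.160+0.000j
Source currents: i(V1)=-0.7679+0.2463j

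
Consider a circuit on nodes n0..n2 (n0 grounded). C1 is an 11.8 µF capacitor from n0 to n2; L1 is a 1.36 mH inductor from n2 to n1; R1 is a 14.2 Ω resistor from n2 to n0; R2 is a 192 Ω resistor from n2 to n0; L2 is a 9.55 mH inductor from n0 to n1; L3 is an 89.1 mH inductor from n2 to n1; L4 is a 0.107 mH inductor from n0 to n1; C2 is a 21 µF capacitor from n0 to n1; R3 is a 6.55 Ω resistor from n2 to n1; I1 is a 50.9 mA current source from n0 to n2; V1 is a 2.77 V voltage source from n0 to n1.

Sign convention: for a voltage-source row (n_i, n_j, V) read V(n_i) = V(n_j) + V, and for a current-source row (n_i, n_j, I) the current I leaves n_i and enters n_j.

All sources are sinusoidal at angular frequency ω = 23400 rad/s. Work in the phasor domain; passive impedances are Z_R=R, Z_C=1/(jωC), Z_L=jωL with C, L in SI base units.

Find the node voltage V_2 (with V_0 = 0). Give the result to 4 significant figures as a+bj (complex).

-0.5668+0.9934j V

MNA unknowns: 2 node voltages V₁..V_2 plus 1 source current (V1)
C1: Y=0.000+0.2761j on G[0,2]
L1: Y=0.000-0.03142j on G[2,1]
R1: Y=0.07042+0.000j on G[2,0]
R2: Y=0.005208+0.000j on G[2,0]
L2: Y=0.000-0.004475j on G[0,1]
L3: Y=0.000-0.0004796j on G[2,1]
L4: Y=0.000-0.3994j on G[0,1]
C2: Y=0.000+0.4914j on G[0,1]
R3: Y=0.1527+0.000j on G[2,1]
I1: z[0]−=0.0509, z[2]+=0.0509
V1: row V0−V1=2.77, i_V1 at 0,1
solve → V1=-2.770+0.000j, V2=-0.5668+0.9934j
aux → i_V1=-0.3681-0.3238j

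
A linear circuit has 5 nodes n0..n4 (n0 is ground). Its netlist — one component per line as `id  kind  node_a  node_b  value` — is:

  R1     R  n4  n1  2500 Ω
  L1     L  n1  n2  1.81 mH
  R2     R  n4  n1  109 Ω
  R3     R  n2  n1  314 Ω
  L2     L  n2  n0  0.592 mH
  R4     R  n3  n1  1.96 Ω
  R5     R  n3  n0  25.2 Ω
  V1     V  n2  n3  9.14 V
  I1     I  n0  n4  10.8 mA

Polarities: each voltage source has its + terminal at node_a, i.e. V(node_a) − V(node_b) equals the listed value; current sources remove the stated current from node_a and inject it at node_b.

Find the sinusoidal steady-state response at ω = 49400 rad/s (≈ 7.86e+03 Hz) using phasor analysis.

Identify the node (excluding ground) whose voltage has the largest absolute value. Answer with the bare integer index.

Apply KCL at each of the 4 non-ground nodes and solve the resulting linear system.
Node n1: branches {R1, L1, R2, R3, R4} → V_1 = -3.656+4.457j
Node n2: branches {L1, R3, L2, V1} → V_2 = 5.401+4.654j
Node n3: branches {R4, R5, V1} → V_3 = -3.739+4.654j
Node n4: branches {R1, R2, I1} → V_4 = -2.528+4.457j
Source currents: i(V1)=-0.1902+0.2854j

2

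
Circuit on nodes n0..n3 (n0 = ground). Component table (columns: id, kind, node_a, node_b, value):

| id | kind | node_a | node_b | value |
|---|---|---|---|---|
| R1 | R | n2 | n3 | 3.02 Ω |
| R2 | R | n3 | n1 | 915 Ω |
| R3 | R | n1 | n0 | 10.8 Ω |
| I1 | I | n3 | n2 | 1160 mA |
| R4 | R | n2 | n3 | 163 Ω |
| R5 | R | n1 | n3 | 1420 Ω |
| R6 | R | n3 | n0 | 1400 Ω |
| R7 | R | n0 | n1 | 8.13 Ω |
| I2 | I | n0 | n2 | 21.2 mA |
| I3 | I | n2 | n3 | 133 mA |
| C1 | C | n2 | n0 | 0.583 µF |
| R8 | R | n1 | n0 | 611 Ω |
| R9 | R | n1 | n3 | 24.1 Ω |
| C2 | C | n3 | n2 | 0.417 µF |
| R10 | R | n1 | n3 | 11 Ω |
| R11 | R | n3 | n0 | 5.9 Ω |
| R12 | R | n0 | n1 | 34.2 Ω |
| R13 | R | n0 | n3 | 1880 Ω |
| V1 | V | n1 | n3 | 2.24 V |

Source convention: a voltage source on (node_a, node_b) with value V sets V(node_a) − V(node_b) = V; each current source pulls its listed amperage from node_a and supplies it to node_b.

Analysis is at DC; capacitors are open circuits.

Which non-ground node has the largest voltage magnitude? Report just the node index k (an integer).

2

Element admittances at DC:
  Y(R1) = 0.3311 S between n2,n3
  Y(R2) = 0.001093 S between n3,n1
  Y(R3) = 0.09259 S between n1,n0
  I1: injects 1.16 A into n2 (from n3)
  Y(R4) = 0.006135 S between n2,n3
  Y(R5) = 0.0007042 S between n1,n3
  Y(R6) = 0.0007143 S between n3,n0
  Y(R7) = 0.1230 S between n0,n1
  I2: injects 0.0212 A into n2 (from n0)
  I3: injects 0.133 A into n3 (from n2)
  Y(C1) = 0.000 S between n2,n0
  Y(R8) = 0.001637 S between n1,n0
  Y(R9) = 0.04149 S between n1,n3
  Y(C2) = 0.000 S between n3,n2
  Y(R10) = 0.09091 S between n1,n3
  Y(R11) = 0.1695 S between n3,n0
  Y(R12) = 0.02924 S between n0,n1
  Y(R13) = 0.0005319 S between n0,n3
  V1: constraint V(n1)−V(n3) = 2.24
Assemble and solve the 4×4 MNA system:
  V(n1)=0.9675  V(n2)=1.835  V(n3)=-1.272
  i(V1)=-0.5391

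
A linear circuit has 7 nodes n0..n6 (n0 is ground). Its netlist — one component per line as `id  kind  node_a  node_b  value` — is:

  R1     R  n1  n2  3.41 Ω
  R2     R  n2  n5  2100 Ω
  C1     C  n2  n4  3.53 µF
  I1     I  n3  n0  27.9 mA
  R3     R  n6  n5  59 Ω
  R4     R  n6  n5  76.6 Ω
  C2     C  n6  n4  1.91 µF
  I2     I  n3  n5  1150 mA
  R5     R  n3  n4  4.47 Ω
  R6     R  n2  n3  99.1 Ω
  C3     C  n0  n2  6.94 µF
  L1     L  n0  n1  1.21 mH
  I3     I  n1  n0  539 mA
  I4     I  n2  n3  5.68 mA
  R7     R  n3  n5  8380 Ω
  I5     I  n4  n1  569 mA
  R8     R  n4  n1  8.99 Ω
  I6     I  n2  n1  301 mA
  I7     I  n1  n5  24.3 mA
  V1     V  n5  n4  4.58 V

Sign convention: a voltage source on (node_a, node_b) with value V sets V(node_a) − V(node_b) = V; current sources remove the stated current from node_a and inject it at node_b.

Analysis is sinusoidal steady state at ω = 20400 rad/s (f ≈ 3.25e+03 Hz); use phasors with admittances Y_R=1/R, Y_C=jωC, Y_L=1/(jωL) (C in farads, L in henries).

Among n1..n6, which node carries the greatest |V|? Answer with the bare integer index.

3

MNA unknowns: 6 node voltages V₁..V_6 plus 1 source current (V1)
R1: Y=0.2933+0.000j on G[1,2]
R2: Y=0.0004762+0.000j on G[2,5]
C1: Y=0.000+0.07201j on G[2,4]
I1: z[3]−=0.0279, z[0]+=0.0279
R3: Y=0.01695+0.000j on G[6,5]
R4: Y=0.01305+0.000j on G[6,5]
C2: Y=0.000+0.03896j on G[6,4]
I2: z[3]−=1.15, z[5]+=1.15
R5: Y=0.2237+0.000j on G[3,4]
R6: Y=0.01009+0.000j on G[2,3]
C3: Y=0.000+0.1416j on G[0,2]
L1: Y=0.000-0.04051j on G[0,1]
I3: z[1]−=0.539, z[0]+=0.539
I4: z[2]−=0.00568, z[3]+=0.00568
R7: Y=0.0001193+0.000j on G[3,5]
I5: z[4]−=0.569, z[1]+=0.569
R8: Y=0.1112+0.000j on G[4,1]
I6: z[2]−=0.301, z[1]+=0.301
I7: z[1]−=0.0243, z[5]+=0.0243
V1: row V5−V4=4.58, i_V1 at 5,4
solve → V1=-1.189+6.454j, V2=-0.3402+5.851j, V3=-8.691+8.363j, V4=-3.833+8.476j, V5=0.7468+8.476j, V6=-2.128+6.262j
aux → i_V1=1.086-0.06769j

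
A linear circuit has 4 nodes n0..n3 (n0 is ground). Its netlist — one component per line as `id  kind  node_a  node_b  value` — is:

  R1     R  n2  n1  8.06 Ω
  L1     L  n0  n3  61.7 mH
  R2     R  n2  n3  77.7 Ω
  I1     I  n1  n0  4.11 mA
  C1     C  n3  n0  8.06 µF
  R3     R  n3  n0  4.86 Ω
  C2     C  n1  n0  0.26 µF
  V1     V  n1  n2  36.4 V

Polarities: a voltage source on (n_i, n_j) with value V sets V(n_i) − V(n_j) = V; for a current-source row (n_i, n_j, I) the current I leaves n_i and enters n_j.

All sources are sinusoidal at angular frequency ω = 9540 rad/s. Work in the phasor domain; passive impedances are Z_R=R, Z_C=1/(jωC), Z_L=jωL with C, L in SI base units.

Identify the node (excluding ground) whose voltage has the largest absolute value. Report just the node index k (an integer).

1

Apply KCL at each of the 3 non-ground nodes and solve the resulting linear system.
Node n1: branches {R1, I1, C2, V1} → V_1 = 34.51-6.984j
Node n2: branches {R1, R2, V1} → V_2 = -1.891-6.984j
Node n3: branches {L1, R2, C1, R3} → V_3 = -0.2260-0.3334j
Source currents: i(V1)=-4.538-0.08560j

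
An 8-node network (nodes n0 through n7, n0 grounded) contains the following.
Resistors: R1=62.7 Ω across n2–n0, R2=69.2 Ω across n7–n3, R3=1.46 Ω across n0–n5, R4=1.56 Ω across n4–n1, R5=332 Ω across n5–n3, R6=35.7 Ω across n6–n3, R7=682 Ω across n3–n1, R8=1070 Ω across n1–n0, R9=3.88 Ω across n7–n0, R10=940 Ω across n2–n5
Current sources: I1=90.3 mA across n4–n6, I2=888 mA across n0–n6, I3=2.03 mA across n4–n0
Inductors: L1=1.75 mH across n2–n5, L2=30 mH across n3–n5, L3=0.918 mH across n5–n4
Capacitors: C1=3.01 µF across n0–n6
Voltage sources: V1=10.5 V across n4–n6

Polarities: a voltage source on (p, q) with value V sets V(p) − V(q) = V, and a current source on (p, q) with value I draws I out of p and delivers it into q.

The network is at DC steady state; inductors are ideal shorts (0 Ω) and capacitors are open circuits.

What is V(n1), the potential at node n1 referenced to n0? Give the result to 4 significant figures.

MNA unknowns: 7 node voltages V₁..V_7 plus 4 source currents (L1, L2, L3, V1)
R1: Y=0.01595 on G[2,0]
R2: Y=0.01445 on G[7,3]
R3: Y=0.6849 on G[0,5]
R4: Y=0.6410 on G[4,1]
I1: z[4]−=0.0903, z[6]+=0.0903
R5: Y=0.003012 on G[5,3]
R6: Y=0.02801 on G[6,3]
L1: row V2−V5=0, i_L1 at 2,5
C1: Y=0.000 on G[0,6]
I2: z[0]−=0.888, z[6]+=0.888
R7: Y=0.001466 on G[3,1]
I3: z[4]−=0.00203, z[0]+=0.00203
R8: Y=0.0009346 on G[1,0]
R9: Y=0.2577 on G[7,0]
L2: row V3−V5=0, i_L2 at 3,5
L3: row V5−V4=0, i_L3 at 5,4
R10: Y=0.001064 on G[2,5]
V1: row V4−V6=10.5, i_V1 at 4,6
solve → V1=1.236, V2=1.238, V3=1.238, V4=1.238, V5=1.238, V6=-9.262, V7=0.06574
aux → i_L1=-0.01975, i_L2=-0.3111, i_L3=-1.179, i_V1=-1.272

1.236 V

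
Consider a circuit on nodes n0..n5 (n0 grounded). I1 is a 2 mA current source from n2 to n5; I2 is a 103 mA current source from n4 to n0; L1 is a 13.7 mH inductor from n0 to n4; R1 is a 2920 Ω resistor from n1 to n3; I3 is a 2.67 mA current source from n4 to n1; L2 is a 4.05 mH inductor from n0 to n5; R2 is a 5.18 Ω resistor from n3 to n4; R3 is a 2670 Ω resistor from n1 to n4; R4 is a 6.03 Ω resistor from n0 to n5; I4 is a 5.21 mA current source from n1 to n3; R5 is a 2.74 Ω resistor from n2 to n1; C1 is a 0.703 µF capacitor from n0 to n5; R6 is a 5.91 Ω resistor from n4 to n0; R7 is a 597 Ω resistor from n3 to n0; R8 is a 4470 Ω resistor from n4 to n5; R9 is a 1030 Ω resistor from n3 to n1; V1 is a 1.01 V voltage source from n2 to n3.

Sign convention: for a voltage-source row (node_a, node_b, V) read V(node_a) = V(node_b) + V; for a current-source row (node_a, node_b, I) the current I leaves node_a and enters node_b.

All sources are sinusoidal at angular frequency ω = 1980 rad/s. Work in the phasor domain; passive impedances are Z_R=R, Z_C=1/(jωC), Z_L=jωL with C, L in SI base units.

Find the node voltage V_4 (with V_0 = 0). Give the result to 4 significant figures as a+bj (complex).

-0.5865-0.1264j V

Element admittances at ω=1980 rad/s:
  I1: injects 0.002 A into n5 (from n2)
  I2: injects 0.103 A into n0 (from n4)
  Y(L1) = 0.000-0.03687j S between n0,n4
  Y(R1) = 0.0003425+0.000j S between n1,n3
  I3: injects 0.00267 A into n1 (from n4)
  Y(L2) = 0.000-0.1247j S between n0,n5
  Y(R2) = 0.1931+0.000j S between n3,n4
  Y(R3) = 0.0003745+0.000j S between n1,n4
  Y(R4) = 0.1658+0.000j S between n0,n5
  I4: injects 0.00521 A into n3 (from n1)
  Y(R5) = 0.3650+0.000j S between n2,n1
  Y(C1) = 0.000+0.001392j S between n0,n5
  Y(R6) = 0.1692+0.000j S between n4,n0
  Y(R7) = 0.001675+0.000j S between n3,n0
  Y(R8) = 0.0002237+0.000j S between n4,n5
  Y(R9) = 0.0009709+0.000j S between n3,n1
  V1: constraint V(n2)−V(n3) = 1.01
Assemble and solve the 6×6 MNA system:
  V(n1)=0.4185-0.1253j  V(n2)=0.4301-0.1253j  V(n3)=-0.5799-0.1253j  V(n4)=-0.5865-0.1264j  V(n5)=0.007335+0.005277j
  i(V1)=-0.006228-4.045e-07j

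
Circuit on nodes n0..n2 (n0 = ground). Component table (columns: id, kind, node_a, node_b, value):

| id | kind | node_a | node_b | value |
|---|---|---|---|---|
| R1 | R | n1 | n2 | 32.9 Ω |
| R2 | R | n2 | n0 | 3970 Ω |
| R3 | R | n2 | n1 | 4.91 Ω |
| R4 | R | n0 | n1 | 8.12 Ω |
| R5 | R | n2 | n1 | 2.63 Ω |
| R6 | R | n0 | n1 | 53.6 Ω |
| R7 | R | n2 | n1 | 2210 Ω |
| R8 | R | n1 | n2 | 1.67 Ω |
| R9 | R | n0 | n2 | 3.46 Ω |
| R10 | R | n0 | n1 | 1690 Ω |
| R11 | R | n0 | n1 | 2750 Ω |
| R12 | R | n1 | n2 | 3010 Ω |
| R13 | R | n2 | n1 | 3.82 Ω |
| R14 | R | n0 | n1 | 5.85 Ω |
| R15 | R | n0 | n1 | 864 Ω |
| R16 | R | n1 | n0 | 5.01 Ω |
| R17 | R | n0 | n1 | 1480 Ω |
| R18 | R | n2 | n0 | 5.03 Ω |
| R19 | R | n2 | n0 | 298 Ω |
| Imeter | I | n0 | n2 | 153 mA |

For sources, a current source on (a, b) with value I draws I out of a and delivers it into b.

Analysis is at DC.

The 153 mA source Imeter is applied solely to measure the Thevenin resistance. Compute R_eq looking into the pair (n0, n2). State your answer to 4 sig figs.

R_eq = 1.145 Ω

Apply KCL at each of the 2 non-ground nodes and solve the resulting linear system.
Node n1: branches {R1, R3, R4, R5, R6, R7, R8, R10, R11, R12, R13, R14, R15, R16, R17} → V_1 = 0.1299
Node n2: branches {R1, R2, R3, R5, R7, R8, R9, R12, R13, R18, R19, Imeter} → V_2 = 0.1752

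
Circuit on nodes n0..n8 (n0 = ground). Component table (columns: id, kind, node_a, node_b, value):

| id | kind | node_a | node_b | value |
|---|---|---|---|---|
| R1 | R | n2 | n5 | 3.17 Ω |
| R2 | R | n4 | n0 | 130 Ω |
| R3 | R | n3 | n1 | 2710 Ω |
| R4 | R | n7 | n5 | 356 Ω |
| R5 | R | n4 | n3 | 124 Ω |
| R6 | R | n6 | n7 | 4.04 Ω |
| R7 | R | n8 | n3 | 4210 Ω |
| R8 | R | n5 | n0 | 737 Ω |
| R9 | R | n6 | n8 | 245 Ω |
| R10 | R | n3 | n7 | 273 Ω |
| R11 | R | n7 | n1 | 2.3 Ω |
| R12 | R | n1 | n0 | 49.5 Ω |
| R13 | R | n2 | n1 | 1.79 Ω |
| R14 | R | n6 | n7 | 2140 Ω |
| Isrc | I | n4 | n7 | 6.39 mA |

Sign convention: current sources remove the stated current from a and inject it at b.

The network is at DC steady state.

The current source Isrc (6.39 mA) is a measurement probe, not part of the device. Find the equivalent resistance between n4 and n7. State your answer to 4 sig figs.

Element admittances at DC:
  Y(R1) = 0.3155 S between n2,n5
  Y(R2) = 0.007692 S between n4,n0
  Y(R3) = 0.0003690 S between n3,n1
  Y(R4) = 0.002809 S between n7,n5
  Y(R5) = 0.008065 S between n4,n3
  Y(R6) = 0.2475 S between n6,n7
  Y(R7) = 0.0002375 S between n8,n3
  Y(R8) = 0.001357 S between n5,n0
  Y(R9) = 0.004082 S between n6,n8
  Y(R10) = 0.003663 S between n3,n7
  Y(R11) = 0.4348 S between n7,n1
  Y(R12) = 0.02020 S between n1,n0
  Y(R13) = 0.5587 S between n2,n1
  Y(R14) = 0.0004673 S between n6,n7
  Isrc: injects 0.00639 A into n7 (from n4)
Assemble and solve the 8×8 MNA system:
  V(n1)=0.1980  V(n2)=0.1976  V(n3)=-0.2915  V(n4)=-0.5547  V(n5)=0.1968  V(n6)=0.2077  V(n7)=0.2082  V(n8)=0.1803

R_eq = 119.4 Ω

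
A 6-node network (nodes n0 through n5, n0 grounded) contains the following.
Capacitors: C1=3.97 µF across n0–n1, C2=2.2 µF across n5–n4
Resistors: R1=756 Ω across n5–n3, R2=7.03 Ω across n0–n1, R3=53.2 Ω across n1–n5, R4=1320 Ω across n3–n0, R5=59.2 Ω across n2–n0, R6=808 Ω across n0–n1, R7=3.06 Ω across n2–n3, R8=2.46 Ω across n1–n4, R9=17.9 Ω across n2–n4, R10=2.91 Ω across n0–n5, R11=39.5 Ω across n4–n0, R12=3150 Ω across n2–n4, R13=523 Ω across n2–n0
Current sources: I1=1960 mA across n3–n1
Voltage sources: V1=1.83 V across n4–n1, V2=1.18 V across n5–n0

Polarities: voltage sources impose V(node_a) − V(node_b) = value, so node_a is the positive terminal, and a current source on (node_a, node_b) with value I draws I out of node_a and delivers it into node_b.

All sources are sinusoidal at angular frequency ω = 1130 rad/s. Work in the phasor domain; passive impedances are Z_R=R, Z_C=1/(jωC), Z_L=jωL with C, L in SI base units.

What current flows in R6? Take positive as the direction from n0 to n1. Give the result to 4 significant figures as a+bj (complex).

Element admittances at ω=1130 rad/s:
  Y(C1) = 0.000+0.004486j S between n0,n1
  Y(R1) = 0.001323+0.000j S between n5,n3
  Y(R2) = 0.1422+0.000j S between n0,n1
  Y(R3) = 0.01880+0.000j S between n1,n5
  Y(R4) = 0.0007576+0.000j S between n3,n0
  Y(R5) = 0.01689+0.000j S between n2,n0
  I1: injects 1.96 A into n1 (from n3)
  Y(R6) = 0.001238+0.000j S between n0,n1
  Y(R7) = 0.3268+0.000j S between n2,n3
  Y(C2) = 0.000+0.002486j S between n5,n4
  Y(R8) = 0.4065+0.000j S between n1,n4
  Y(R9) = 0.05587+0.000j S between n2,n4
  Y(R10) = 0.3436+0.000j S between n0,n5
  Y(R11) = 0.02532+0.000j S between n4,n0
  Y(R12) = 0.0003175+0.000j S between n2,n4
  Y(R13) = 0.001912+0.000j S between n2,n0
  V1: constraint V(n4)−V(n1) = 1.83
  V2: constraint V(n5)−V(n0) = 1.18
Assemble and solve the 7×7 MNA system:
  V(n1)=2.408-0.09075j  V(n2)=-22.17-0.06617j  V(n3)=-27.98-0.06575j  V(n4)=4.238-0.09075j  V(n5)=1.180+0.000j
  i(V1)=-2.335-0.003924j  i(V2)=-0.4208+0.005810j

-0.002980+0.0001123j A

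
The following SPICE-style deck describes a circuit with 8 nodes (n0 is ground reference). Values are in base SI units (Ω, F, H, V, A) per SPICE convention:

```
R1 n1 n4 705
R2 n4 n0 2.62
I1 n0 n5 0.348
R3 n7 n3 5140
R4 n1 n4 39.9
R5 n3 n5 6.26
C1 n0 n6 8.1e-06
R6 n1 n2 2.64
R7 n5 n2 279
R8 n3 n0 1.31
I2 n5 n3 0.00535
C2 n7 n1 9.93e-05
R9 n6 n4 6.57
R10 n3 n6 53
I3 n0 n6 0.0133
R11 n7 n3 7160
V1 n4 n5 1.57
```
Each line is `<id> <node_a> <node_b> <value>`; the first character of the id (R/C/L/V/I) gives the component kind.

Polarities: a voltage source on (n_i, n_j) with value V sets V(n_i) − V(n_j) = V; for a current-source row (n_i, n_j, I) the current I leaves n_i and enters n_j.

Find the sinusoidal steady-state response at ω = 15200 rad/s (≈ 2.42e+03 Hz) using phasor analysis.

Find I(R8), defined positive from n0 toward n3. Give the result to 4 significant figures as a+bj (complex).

Element admittances at ω=15200 rad/s:
  Y(R1) = 0.001418+0.000j S between n1,n4
  Y(R2) = 0.3817+0.000j S between n4,n0
  I1: injects 0.348 A into n5 (from n0)
  Y(R3) = 0.0001946+0.000j S between n7,n3
  Y(R4) = 0.02506+0.000j S between n1,n4
  Y(R5) = 0.1597+0.000j S between n3,n5
  Y(C1) = 0.000+0.1231j S between n0,n6
  Y(R6) = 0.3788+0.000j S between n1,n2
  Y(R7) = 0.003584+0.000j S between n5,n2
  Y(R8) = 0.7634+0.000j S between n3,n0
  I2: injects 0.00535 A into n3 (from n5)
  Y(C2) = 0.000+1.509j S between n7,n1
  Y(R9) = 0.1522+0.000j S between n6,n4
  Y(R10) = 0.01887+0.000j S between n3,n6
  I3: injects 0.0133 A into n6 (from n0)
  Y(R11) = 0.0001397+0.000j S between n7,n3
  V1: constraint V(n4)−V(n5) = 1.57
Assemble and solve the 8×8 MNA system:
  V(n1)=0.7617-0.1173j  V(n2)=0.7488-0.1173j  V(n3)=-0.08692-0.03025j  V(n4)=0.9568-0.1183j  V(n5)=-0.6132-0.1183j  V(n6)=0.5542-0.5074j  V(n7)=0.7617-0.1171j
  i(V1)=-0.4316-0.01406j

0.06635+0.02309j A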